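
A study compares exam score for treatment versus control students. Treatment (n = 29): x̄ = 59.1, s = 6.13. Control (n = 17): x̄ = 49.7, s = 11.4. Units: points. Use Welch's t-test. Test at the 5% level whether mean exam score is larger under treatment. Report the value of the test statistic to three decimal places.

Let group 1 = treatment, group 2 = control. H0: μ_1 = μ_2; H1: μ_1 > μ_2 (Welch's two-sample t-test, right-tailed).
t = (x̄_1 − x̄_2)/√(s_1²/n_1 + s_2²/n_2) = (59.1 − 49.7)/√(6.13²/29 + 11.4²/17) = 3.144
Welch–Satterthwaite df ≈ 21.53
p-value = P(T ≥ 3.144) ≈ 0.0024
Since p ≈ 0.0024 < α = 0.05, reject H0; the data support H1.

3.144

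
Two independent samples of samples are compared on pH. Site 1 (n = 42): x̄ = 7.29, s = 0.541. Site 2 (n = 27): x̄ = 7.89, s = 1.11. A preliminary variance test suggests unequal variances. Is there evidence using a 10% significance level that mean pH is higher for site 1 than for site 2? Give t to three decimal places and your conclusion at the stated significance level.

t = -2.616; fail to reject H0

Let group 1 = site 1, group 2 = site 2. H0: μ_1 = μ_2; H1: μ_1 > μ_2 (Welch's two-sample t-test, right-tailed).
t = (x̄_1 − x̄_2)/√(s_1²/n_1 + s_2²/n_2) = (7.29 − 7.89)/√(0.541²/42 + 1.11²/27) = -2.616
Welch–Satterthwaite df ≈ 34.04
p-value = P(T ≥ -2.616) ≈ 0.993
Since p ≈ 0.993 > α = 0.1, fail to reject H0; the evidence is not statistically significant.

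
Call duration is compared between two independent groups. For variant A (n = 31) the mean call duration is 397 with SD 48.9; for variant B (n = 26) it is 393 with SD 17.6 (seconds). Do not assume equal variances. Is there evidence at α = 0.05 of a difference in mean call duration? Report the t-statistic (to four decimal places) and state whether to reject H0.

t = 0.4239; fail to reject H0

Let group 1 = variant A, group 2 = variant B. H0: μ_1 = μ_2; H1: μ_1 ≠ μ_2 (Welch's two-sample t-test, two-sided).
t = (x̄_1 − x̄_2)/√(s_1²/n_1 + s_2²/n_2) = (397 − 393)/√(48.9²/31 + 17.6²/26) = 0.4239
Welch–Satterthwaite df ≈ 38.87
Two-sided p-value ≈ 0.674
Since p ≈ 0.674 > α = 0.05, fail to reject H0; the evidence is not statistically significant.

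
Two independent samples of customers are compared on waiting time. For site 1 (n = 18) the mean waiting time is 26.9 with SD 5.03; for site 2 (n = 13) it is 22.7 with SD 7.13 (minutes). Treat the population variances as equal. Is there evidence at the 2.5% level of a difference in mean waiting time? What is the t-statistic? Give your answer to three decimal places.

Let group 1 = site 1, group 2 = site 2. H0: μ_1 = μ_2; H1: μ_1 ≠ μ_2 (two-sample pooled-variance t-test, two-sided).
s_p² = [(18−1)·5.03² + (13−1)·7.13²]/(18+13−2) = 35.8675
t = (26.9 − 22.7)/√[35.8675·(1/18 + 1/13)] = 1.927
df = n₁ + n₂ − 2 = 29
Two-sided p-value ≈ 0.064
Since p ≈ 0.064 > α = 0.025, fail to reject H0; the data do not provide sufficient evidence against H0.

1.927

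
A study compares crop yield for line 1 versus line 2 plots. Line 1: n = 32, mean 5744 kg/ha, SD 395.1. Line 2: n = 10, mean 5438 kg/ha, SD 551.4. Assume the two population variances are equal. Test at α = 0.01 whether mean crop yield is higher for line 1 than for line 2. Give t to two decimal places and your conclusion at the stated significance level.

t = 1.94; fail to reject H0

Let group 1 = line 1, group 2 = line 2. H0: μ_1 = μ_2; H1: μ_1 > μ_2 (two-sample pooled-variance t-test, right-tailed).
s_p² = [(32−1)·395.1² + (10−1)·551.4²]/(32+10−2) = 189390
t = (5744 − 5438)/√[189390·(1/32 + 1/10)] = 1.94
df = n₁ + n₂ − 2 = 40
p-value = P(T ≥ 1.94) ≈ 0.0297
Since p ≈ 0.0297 > α = 0.01, fail to reject H0; the evidence is not statistically significant.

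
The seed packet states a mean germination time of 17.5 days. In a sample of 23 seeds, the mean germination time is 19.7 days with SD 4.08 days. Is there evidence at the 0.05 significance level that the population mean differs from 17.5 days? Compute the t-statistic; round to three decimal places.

2.586

H0: μ = 17.5; H1: μ ≠ 17.5 (one-sample t-test, two-sided).
t = (x̄ − μ₀)/(s/√n) = (19.7 − 17.5)/(4.08/√23) = 2.586
df = n − 1 = 22
Two-sided p-value ≈ 0.0169
Since p ≈ 0.0169 < α = 0.05, reject H0; the evidence is statistically significant.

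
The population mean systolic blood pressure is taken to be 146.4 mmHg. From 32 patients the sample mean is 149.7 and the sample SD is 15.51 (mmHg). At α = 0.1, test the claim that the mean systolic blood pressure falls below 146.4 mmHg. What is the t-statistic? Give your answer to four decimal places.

1.2036

H0: μ = 146.4; H1: μ < 146.4 (one-sample t-test, left-tailed).
t = (x̄ − μ₀)/(s/√n) = (149.7 − 146.4)/(15.51/√32) = 1.2036
df = n − 1 = 31
p-value = P(T ≤ 1.2036) ≈ 0.881
Since p ≈ 0.881 > α = 0.1, fail to reject H0; the data do not provide sufficient evidence against H0.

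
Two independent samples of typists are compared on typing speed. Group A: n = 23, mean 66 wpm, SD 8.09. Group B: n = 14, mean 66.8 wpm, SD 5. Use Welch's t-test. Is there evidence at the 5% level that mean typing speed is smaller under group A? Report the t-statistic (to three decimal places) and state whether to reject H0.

Let group 1 = group A, group 2 = group B. H0: μ_1 = μ_2; H1: μ_1 < μ_2 (Welch's two-sample t-test, left-tailed).
t = (x̄_1 − x̄_2)/√(s_1²/n_1 + s_2²/n_2) = (66 − 66.8)/√(8.09²/23 + 5²/14) = -0.372
Welch–Satterthwaite df ≈ 34.97
p-value = P(T ≤ -0.372) ≈ 0.356
Since p ≈ 0.356 > α = 0.05, fail to reject H0; the evidence is not statistically significant.

t = -0.372; fail to reject H0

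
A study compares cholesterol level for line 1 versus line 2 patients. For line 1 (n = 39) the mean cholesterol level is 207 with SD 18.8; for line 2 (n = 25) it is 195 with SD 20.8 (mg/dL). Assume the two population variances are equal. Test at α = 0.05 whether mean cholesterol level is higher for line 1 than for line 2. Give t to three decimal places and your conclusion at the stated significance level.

Let group 1 = line 1, group 2 = line 2. H0: μ_1 = μ_2; H1: μ_1 > μ_2 (two-sample pooled-variance t-test, right-tailed).
s_p² = [(39−1)·18.8² + (25−1)·20.8²]/(39+25−2) = 384.098
t = (207 − 195)/√[384.098·(1/39 + 1/25)] = 2.390
df = n₁ + n₂ − 2 = 62
p-value = P(T ≥ 2.390) ≈ 0.010
Since p ≈ 0.010 < α = 0.05, reject H0; the data support H1.

t = 2.390; reject H0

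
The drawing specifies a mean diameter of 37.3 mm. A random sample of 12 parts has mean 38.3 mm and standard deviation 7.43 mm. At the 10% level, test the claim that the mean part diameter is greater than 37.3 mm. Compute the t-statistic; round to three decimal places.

0.466

H0: μ = 37.3; H1: μ > 37.3 (one-sample t-test, right-tailed).
t = (x̄ − μ₀)/(s/√n) = (38.3 − 37.3)/(7.43/√12) = 0.466
df = n − 1 = 11
p-value = P(T ≥ 0.466) ≈ 0.3251
Since p ≈ 0.3251 > α = 0.1, fail to reject H0; the data do not provide sufficient evidence against H0.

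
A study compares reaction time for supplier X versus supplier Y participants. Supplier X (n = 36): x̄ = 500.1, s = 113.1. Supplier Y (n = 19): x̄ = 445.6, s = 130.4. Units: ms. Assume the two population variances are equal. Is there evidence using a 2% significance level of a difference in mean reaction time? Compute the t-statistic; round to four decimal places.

Let group 1 = supplier X, group 2 = supplier Y. H0: μ_1 = μ_2; H1: μ_1 ≠ μ_2 (two-sample pooled-variance t-test, two-sided).
s_p² = [(36−1)·113.1² + (19−1)·130.4²]/(36+19−2) = 14222.3
t = (500.1 − 445.6)/√[14222.3·(1/36 + 1/19)] = 1.6116
df = n₁ + n₂ − 2 = 53
Two-sided p-value ≈ 0.1130
Since p ≈ 0.1130 > α = 0.02, fail to reject H0; the evidence is not statistically significant.

1.6116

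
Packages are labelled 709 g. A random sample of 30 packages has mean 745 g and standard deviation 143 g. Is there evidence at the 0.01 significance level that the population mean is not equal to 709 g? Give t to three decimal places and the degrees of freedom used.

H0: μ = 709; H1: μ ≠ 709 (one-sample t-test, two-sided).
t = (x̄ − μ₀)/(s/√n) = (745 − 709)/(143/√30) = 1.379
df = n − 1 = 29
Two-sided p-value ≈ 0.178
Since p ≈ 0.178 > α = 0.01, fail to reject H0; the evidence is not statistically significant.

t = 1.379, df = 29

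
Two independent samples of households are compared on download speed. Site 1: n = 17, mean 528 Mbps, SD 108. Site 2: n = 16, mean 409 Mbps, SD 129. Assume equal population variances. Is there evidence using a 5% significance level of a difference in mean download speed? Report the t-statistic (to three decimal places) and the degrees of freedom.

Let group 1 = site 1, group 2 = site 2. H0: μ_1 = μ_2; H1: μ_1 ≠ μ_2 (two-sample pooled-variance t-test, two-sided).
s_p² = [(17−1)·108² + (16−1)·129²]/(17+16−2) = 14072.2
t = (528 − 409)/√[14072.2·(1/17 + 1/16)] = 2.880
df = n₁ + n₂ − 2 = 31
Two-sided p-value ≈ 0.0072
Since p ≈ 0.0072 < α = 0.05, reject H0; the data support H1.

t = 2.880, df = 31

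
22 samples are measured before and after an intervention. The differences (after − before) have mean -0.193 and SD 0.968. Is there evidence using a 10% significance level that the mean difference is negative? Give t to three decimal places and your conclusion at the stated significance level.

t = -0.935; fail to reject H0

H0: μ_d = 0; H1: μ_d < 0 (paired t-test on the differences, left-tailed).
t = d̄/(s_d/√n) = -0.193/(0.968/√22) = -0.935
df = n − 1 = 21
p-value = P(T ≤ -0.935) ≈ 0.1802
Since p ≈ 0.1802 > α = 0.1, fail to reject H0; the data do not provide sufficient evidence against H0.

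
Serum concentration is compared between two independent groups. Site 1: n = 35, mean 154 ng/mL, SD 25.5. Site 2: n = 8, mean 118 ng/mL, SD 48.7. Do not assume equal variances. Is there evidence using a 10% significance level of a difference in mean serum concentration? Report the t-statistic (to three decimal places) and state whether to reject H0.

t = 2.028; reject H0

Let group 1 = site 1, group 2 = site 2. H0: μ_1 = μ_2; H1: μ_1 ≠ μ_2 (Welch's two-sample t-test, two-sided).
t = (x̄_1 − x̄_2)/√(s_1²/n_1 + s_2²/n_2) = (154 − 118)/√(25.5²/35 + 48.7²/8) = 2.028
Welch–Satterthwaite df ≈ 7.90
Two-sided p-value ≈ 0.078
Since p ≈ 0.078 < α = 0.1, reject H0; the evidence is statistically significant.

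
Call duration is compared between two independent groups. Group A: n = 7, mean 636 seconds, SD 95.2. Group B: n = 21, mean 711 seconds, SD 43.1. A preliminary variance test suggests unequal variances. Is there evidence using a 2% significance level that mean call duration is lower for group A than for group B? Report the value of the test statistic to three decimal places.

Let group 1 = group A, group 2 = group B. H0: μ_1 = μ_2; H1: μ_1 < μ_2 (Welch's two-sample t-test, left-tailed).
t = (x̄_1 − x̄_2)/√(s_1²/n_1 + s_2²/n_2) = (636 − 711)/√(95.2²/7 + 43.1²/21) = -2.017
Welch–Satterthwaite df ≈ 6.84
p-value = P(T ≤ -2.017) ≈ 0.0423
Since p ≈ 0.0423 > α = 0.02, fail to reject H0; the data do not provide sufficient evidence against H0.

-2.017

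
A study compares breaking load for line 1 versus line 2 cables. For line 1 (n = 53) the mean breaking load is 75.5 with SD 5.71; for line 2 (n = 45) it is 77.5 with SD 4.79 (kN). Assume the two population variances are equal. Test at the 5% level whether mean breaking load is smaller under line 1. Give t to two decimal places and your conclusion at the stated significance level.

Let group 1 = line 1, group 2 = line 2. H0: μ_1 = μ_2; H1: μ_1 < μ_2 (two-sample pooled-variance t-test, left-tailed).
s_p² = [(53−1)·5.71² + (45−1)·4.79²]/(53+45−2) = 28.1766
t = (75.5 − 77.5)/√[28.1766·(1/53 + 1/45)] = -1.86
df = n₁ + n₂ − 2 = 96
p-value = P(T ≤ -1.86) ≈ 0.033
Since p ≈ 0.033 < α = 0.05, reject H0; the data support H1.

t = -1.86; reject H0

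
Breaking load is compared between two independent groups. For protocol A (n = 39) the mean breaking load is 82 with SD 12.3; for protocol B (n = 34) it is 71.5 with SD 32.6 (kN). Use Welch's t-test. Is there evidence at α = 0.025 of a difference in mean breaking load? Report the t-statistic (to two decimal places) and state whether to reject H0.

t = 1.77; fail to reject H0

Let group 1 = protocol A, group 2 = protocol B. H0: μ_1 = μ_2; H1: μ_1 ≠ μ_2 (Welch's two-sample t-test, two-sided).
t = (x̄_1 − x̄_2)/√(s_1²/n_1 + s_2²/n_2) = (82 − 71.5)/√(12.3²/39 + 32.6²/34) = 1.77
Welch–Satterthwaite df ≈ 41.15
Two-sided p-value ≈ 0.084
Since p ≈ 0.084 > α = 0.025, fail to reject H0; the data do not provide sufficient evidence against H0.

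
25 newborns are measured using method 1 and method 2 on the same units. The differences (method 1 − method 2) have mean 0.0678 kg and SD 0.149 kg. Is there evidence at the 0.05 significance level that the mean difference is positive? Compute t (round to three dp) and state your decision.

H0: μ_d = 0; H1: μ_d > 0 (paired t-test on the differences, right-tailed).
t = d̄/(s_d/√n) = 0.0678/(0.149/√25) = 2.275
df = n − 1 = 24
p-value = P(T ≥ 2.275) ≈ 0.016
Since p ≈ 0.016 < α = 0.05, reject H0; the evidence is statistically significant.

t = 2.275; reject H0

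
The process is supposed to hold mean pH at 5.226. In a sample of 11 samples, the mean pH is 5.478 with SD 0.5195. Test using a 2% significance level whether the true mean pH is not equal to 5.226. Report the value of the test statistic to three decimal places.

1.609

H0: μ = 5.226; H1: μ ≠ 5.226 (one-sample t-test, two-sided).
t = (x̄ − μ₀)/(s/√n) = (5.478 − 5.226)/(0.5195/√11) = 1.609
df = n − 1 = 10
Two-sided p-value ≈ 0.139
Since p ≈ 0.139 > α = 0.02, fail to reject H0; the evidence is not statistically significant.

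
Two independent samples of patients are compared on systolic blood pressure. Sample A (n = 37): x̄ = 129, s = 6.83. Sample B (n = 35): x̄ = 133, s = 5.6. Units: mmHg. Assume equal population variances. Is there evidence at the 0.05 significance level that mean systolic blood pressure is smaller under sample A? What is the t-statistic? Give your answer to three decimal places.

-2.709

Let group 1 = sample A, group 2 = sample B. H0: μ_1 = μ_2; H1: μ_1 < μ_2 (two-sample pooled-variance t-test, left-tailed).
s_p² = [(37−1)·6.83² + (35−1)·5.6²]/(37+35−2) = 39.2229
t = (129 − 133)/√[39.2229·(1/37 + 1/35)] = -2.709
df = n₁ + n₂ − 2 = 70
p-value = P(T ≤ -2.709) ≈ 0.004
Since p ≈ 0.004 < α = 0.05, reject H0; the data support H1.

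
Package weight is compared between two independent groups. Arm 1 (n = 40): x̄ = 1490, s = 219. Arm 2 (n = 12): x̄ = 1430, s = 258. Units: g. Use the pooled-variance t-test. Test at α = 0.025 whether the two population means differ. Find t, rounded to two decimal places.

Let group 1 = arm 1, group 2 = arm 2. H0: μ_1 = μ_2; H1: μ_1 ≠ μ_2 (two-sample pooled-variance t-test, two-sided).
s_p² = [(40−1)·219² + (12−1)·258²]/(40+12−2) = 52053.7
t = (1490 − 1430)/√[52053.7·(1/40 + 1/12)] = 0.80
df = n₁ + n₂ − 2 = 50
Two-sided p-value ≈ 0.428
Since p ≈ 0.428 > α = 0.025, fail to reject H0; the data do not provide sufficient evidence against H0.

0.80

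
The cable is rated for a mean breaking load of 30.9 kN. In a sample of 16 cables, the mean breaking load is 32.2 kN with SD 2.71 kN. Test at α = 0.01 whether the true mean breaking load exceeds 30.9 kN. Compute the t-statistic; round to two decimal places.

H0: μ = 30.9; H1: μ > 30.9 (one-sample t-test, right-tailed).
t = (x̄ − μ₀)/(s/√n) = (32.2 − 30.9)/(2.71/√16) = 1.92
df = n − 1 = 15
p-value = P(T ≥ 1.92) ≈ 0.037
Since p ≈ 0.037 > α = 0.01, fail to reject H0; the evidence is not statistically significant.

1.92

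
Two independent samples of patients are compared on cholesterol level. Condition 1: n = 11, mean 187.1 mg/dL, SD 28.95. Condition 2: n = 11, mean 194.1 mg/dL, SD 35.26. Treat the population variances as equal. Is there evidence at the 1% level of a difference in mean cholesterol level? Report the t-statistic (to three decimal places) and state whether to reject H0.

Let group 1 = condition 1, group 2 = condition 2. H0: μ_1 = μ_2; H1: μ_1 ≠ μ_2 (two-sample pooled-variance t-test, two-sided).
s_p² = [(11−1)·28.95² + (11−1)·35.26²]/(11+11−2) = 1040.69
t = (187.1 − 194.1)/√[1040.69·(1/11 + 1/11)] = -0.509
df = n₁ + n₂ − 2 = 20
Two-sided p-value ≈ 0.616
Since p ≈ 0.616 > α = 0.01, fail to reject H0; the evidence is not statistically significant.

t = -0.509; fail to reject H0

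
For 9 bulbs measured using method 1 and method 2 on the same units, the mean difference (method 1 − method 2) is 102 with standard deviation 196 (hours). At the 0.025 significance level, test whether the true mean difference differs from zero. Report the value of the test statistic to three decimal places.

1.561

H0: μ_d = 0; H1: μ_d ≠ 0 (paired t-test on the differences, two-sided).
t = d̄/(s_d/√n) = 102/(196/√9) = 1.561
df = n − 1 = 8
Two-sided p-value ≈ 0.1571
Since p ≈ 0.1571 > α = 0.025, fail to reject H0; the data do not provide sufficient evidence against H0.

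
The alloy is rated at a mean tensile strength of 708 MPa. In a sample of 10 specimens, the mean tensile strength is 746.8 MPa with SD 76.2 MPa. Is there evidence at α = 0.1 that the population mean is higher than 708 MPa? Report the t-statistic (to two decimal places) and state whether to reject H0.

H0: μ = 708; H1: μ > 708 (one-sample t-test, right-tailed).
t = (x̄ − μ₀)/(s/√n) = (746.8 − 708)/(76.2/√10) = 1.61
df = n − 1 = 9
p-value = P(T ≥ 1.61) ≈ 0.0709
Since p ≈ 0.0709 < α = 0.1, reject H0; the evidence is statistically significant.

t = 1.61; reject H0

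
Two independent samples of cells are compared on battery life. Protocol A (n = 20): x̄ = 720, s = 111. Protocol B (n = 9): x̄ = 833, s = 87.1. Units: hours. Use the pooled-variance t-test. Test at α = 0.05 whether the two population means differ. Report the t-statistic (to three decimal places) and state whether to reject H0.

t = -2.694; reject H0

Let group 1 = protocol A, group 2 = protocol B. H0: μ_1 = μ_2; H1: μ_1 ≠ μ_2 (two-sample pooled-variance t-test, two-sided).
s_p² = [(20−1)·111² + (9−1)·87.1²]/(20+9−2) = 10918.2
t = (720 − 833)/√[10918.2·(1/20 + 1/9)] = -2.694
df = n₁ + n₂ − 2 = 27
Two-sided p-value ≈ 0.0120
Since p ≈ 0.0120 < α = 0.05, reject H0; the evidence is statistically significant.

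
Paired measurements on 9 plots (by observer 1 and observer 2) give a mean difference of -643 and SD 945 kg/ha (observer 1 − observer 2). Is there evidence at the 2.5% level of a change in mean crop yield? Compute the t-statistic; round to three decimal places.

H0: μ_d = 0; H1: μ_d ≠ 0 (paired t-test on the differences, two-sided).
t = d̄/(s_d/√n) = -643/(945/√9) = -2.041
df = n − 1 = 8
Two-sided p-value ≈ 0.076
Since p ≈ 0.076 > α = 0.025, fail to reject H0; the evidence is not statistically significant.

-2.041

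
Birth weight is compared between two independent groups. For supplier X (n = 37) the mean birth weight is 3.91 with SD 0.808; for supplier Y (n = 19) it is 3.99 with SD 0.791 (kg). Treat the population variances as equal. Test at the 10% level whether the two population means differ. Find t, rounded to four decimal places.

-0.3533

Let group 1 = supplier X, group 2 = supplier Y. H0: μ_1 = μ_2; H1: μ_1 ≠ μ_2 (two-sample pooled-variance t-test, two-sided).
s_p² = [(37−1)·0.808² + (19−1)·0.791²]/(37+19−2) = 0.643803
t = (3.91 − 3.99)/√[0.643803·(1/37 + 1/19)] = -0.3533
df = n₁ + n₂ − 2 = 54
Two-sided p-value ≈ 0.725
Since p ≈ 0.725 > α = 0.1, fail to reject H0; the evidence is not statistically significant.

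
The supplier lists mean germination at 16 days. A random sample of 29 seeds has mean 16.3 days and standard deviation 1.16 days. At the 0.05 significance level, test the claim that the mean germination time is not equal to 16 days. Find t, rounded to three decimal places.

H0: μ = 16; H1: μ ≠ 16 (one-sample t-test, two-sided).
t = (x̄ − μ₀)/(s/√n) = (16.3 − 16)/(1.16/√29) = 1.393
df = n − 1 = 28
Two-sided p-value ≈ 0.175
Since p ≈ 0.175 > α = 0.05, fail to reject H0; the data do not provide sufficient evidence against H0.

1.393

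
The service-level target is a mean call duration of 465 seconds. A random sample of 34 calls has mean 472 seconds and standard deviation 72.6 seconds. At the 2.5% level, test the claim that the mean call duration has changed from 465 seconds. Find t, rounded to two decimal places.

0.56

H0: μ = 465; H1: μ ≠ 465 (one-sample t-test, two-sided).
t = (x̄ − μ₀)/(s/√n) = (472 − 465)/(72.6/√34) = 0.56
df = n − 1 = 33
Two-sided p-value ≈ 0.5778
Since p ≈ 0.5778 > α = 0.025, fail to reject H0; the data do not provide sufficient evidence against H0.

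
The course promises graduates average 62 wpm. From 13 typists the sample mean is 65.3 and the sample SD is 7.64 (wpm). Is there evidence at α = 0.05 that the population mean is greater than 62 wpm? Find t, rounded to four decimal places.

1.5574

H0: μ = 62; H1: μ > 62 (one-sample t-test, right-tailed).
t = (x̄ − μ₀)/(s/√n) = (65.3 − 62)/(7.64/√13) = 1.5574
df = n − 1 = 12
p-value = P(T ≥ 1.5574) ≈ 0.073
Since p ≈ 0.073 > α = 0.05, fail to reject H0; the data do not provide sufficient evidence against H0.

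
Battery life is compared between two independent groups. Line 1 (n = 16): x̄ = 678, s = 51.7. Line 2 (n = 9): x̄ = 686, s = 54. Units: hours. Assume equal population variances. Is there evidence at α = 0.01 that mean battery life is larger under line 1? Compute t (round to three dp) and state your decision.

t = -0.366; fail to reject H0

Let group 1 = line 1, group 2 = line 2. H0: μ_1 = μ_2; H1: μ_1 > μ_2 (two-sample pooled-variance t-test, right-tailed).
s_p² = [(16−1)·51.7² + (9−1)·54²]/(16+9−2) = 2757.45
t = (678 − 686)/√[2757.45·(1/16 + 1/9)] = -0.366
df = n₁ + n₂ − 2 = 23
p-value = P(T ≥ -0.366) ≈ 0.6410
Since p ≈ 0.6410 > α = 0.01, fail to reject H0; the data do not provide sufficient evidence against H0.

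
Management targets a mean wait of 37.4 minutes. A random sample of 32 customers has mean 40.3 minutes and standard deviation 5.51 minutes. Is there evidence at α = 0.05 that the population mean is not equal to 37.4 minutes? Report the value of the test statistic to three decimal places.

H0: μ = 37.4; H1: μ ≠ 37.4 (one-sample t-test, two-sided).
t = (x̄ − μ₀)/(s/√n) = (40.3 − 37.4)/(5.51/√32) = 2.977
df = n − 1 = 31
Two-sided p-value ≈ 0.0056
Since p ≈ 0.0056 < α = 0.05, reject H0; the data support H1.

2.977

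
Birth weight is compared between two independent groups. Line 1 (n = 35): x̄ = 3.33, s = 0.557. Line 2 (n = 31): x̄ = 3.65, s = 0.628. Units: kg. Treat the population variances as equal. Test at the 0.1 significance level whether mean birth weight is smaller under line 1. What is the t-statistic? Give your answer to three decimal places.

-2.194

Let group 1 = line 1, group 2 = line 2. H0: μ_1 = μ_2; H1: μ_1 < μ_2 (two-sample pooled-variance t-test, left-tailed).
s_p² = [(35−1)·0.557² + (31−1)·0.628²]/(35+31−2) = 0.349687
t = (3.33 − 3.65)/√[0.349687·(1/35 + 1/31)] = -2.194
df = n₁ + n₂ − 2 = 64
p-value = P(T ≤ -2.194) ≈ 0.0159
Since p ≈ 0.0159 < α = 0.1, reject H0; the data support H1.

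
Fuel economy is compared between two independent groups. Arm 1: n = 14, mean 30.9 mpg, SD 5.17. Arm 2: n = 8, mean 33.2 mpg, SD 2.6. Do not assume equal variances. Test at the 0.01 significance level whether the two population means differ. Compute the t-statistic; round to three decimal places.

Let group 1 = arm 1, group 2 = arm 2. H0: μ_1 = μ_2; H1: μ_1 ≠ μ_2 (Welch's two-sample t-test, two-sided).
t = (x̄_1 − x̄_2)/√(s_1²/n_1 + s_2²/n_2) = (30.9 − 33.2)/√(5.17²/14 + 2.6²/8) = -1.386
Welch–Satterthwaite df ≈ 19.84
Two-sided p-value ≈ 0.1812
Since p ≈ 0.1812 > α = 0.01, fail to reject H0; the data do not provide sufficient evidence against H0.

-1.386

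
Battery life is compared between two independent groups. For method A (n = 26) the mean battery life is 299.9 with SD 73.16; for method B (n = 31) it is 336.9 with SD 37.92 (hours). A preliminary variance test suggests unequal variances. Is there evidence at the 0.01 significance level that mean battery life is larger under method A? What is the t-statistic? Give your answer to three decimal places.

Let group 1 = method A, group 2 = method B. H0: μ_1 = μ_2; H1: μ_1 > μ_2 (Welch's two-sample t-test, right-tailed).
t = (x̄_1 − x̄_2)/√(s_1²/n_1 + s_2²/n_2) = (299.9 − 336.9)/√(73.16²/26 + 37.92²/31) = -2.330
Welch–Satterthwaite df ≈ 36.01
p-value = P(T ≥ -2.330) ≈ 0.987
Since p ≈ 0.987 > α = 0.01, fail to reject H0; the data do not provide sufficient evidence against H0.

-2.330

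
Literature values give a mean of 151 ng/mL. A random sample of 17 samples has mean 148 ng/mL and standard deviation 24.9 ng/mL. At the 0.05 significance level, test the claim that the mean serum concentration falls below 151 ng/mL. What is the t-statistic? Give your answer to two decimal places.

-0.50

H0: μ = 151; H1: μ < 151 (one-sample t-test, left-tailed).
t = (x̄ − μ₀)/(s/√n) = (148 − 151)/(24.9/√17) = -0.50
df = n − 1 = 16
p-value = P(T ≤ -0.50) ≈ 0.3131
Since p ≈ 0.3131 > α = 0.05, fail to reject H0; the evidence is not statistically significant.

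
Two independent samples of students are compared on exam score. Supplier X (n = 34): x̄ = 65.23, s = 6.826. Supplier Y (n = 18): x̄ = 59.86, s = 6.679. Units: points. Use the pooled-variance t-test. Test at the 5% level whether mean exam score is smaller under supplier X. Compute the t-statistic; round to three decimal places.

2.719

Let group 1 = supplier X, group 2 = supplier Y. H0: μ_1 = μ_2; H1: μ_1 < μ_2 (two-sample pooled-variance t-test, left-tailed).
s_p² = [(34−1)·6.826² + (18−1)·6.679²]/(34+18−2) = 45.9193
t = (65.23 − 59.86)/√[45.9193·(1/34 + 1/18)] = 2.719
df = n₁ + n₂ − 2 = 50
p-value = P(T ≤ 2.719) ≈ 0.996
Since p ≈ 0.996 > α = 0.05, fail to reject H0; the evidence is not statistically significant.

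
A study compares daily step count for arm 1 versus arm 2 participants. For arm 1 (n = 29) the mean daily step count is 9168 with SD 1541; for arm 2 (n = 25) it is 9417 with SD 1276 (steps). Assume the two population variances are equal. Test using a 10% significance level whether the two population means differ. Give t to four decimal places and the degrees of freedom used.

Let group 1 = arm 1, group 2 = arm 2. H0: μ_1 = μ_2; H1: μ_1 ≠ μ_2 (two-sample pooled-variance t-test, two-sided).
s_p² = [(29−1)·1541² + (25−1)·1276²]/(29+25−2) = 2030140
t = (9168 − 9417)/√[2030140·(1/29 + 1/25)] = -0.6403
df = n₁ + n₂ − 2 = 52
Two-sided p-value ≈ 0.525
Since p ≈ 0.525 > α = 0.1, fail to reject H0; the evidence is not statistically significant.

t = -0.6403, df = 52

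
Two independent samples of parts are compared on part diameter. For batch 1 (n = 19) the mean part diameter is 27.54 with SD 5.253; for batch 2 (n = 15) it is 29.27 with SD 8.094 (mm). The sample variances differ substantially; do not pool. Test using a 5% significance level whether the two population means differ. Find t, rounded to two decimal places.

Let group 1 = batch 1, group 2 = batch 2. H0: μ_1 = μ_2; H1: μ_1 ≠ μ_2 (Welch's two-sample t-test, two-sided).
t = (x̄_1 − x̄_2)/√(s_1²/n_1 + s_2²/n_2) = (27.54 − 29.27)/√(5.253²/19 + 8.094²/15) = -0.72
Welch–Satterthwaite df ≈ 22.89
Two-sided p-value ≈ 0.481
Since p ≈ 0.481 > α = 0.05, fail to reject H0; the data do not provide sufficient evidence against H0.

-0.72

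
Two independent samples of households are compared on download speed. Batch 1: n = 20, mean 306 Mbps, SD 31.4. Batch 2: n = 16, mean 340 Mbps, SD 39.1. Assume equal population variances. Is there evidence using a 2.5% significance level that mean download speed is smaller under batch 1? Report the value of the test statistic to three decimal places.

-2.896

Let group 1 = batch 1, group 2 = batch 2. H0: μ_1 = μ_2; H1: μ_1 < μ_2 (two-sample pooled-variance t-test, left-tailed).
s_p² = [(20−1)·31.4² + (16−1)·39.1²]/(20+16−2) = 1225.45
t = (306 − 340)/√[1225.45·(1/20 + 1/16)] = -2.896
df = n₁ + n₂ − 2 = 34
p-value = P(T ≤ -2.896) ≈ 0.003
Since p ≈ 0.003 < α = 0.025, reject H0; the data support H1.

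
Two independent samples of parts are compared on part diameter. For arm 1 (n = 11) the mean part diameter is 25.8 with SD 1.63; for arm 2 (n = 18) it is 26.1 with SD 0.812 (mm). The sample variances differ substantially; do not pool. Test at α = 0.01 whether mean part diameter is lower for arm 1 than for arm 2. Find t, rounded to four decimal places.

Let group 1 = arm 1, group 2 = arm 2. H0: μ_1 = μ_2; H1: μ_1 < μ_2 (Welch's two-sample t-test, left-tailed).
t = (x̄_1 − x̄_2)/√(s_1²/n_1 + s_2²/n_2) = (25.8 − 26.1)/√(1.63²/11 + 0.812²/18) = -0.5688
Welch–Satterthwaite df ≈ 13.09
p-value = P(T ≤ -0.5688) ≈ 0.290
Since p ≈ 0.290 > α = 0.01, fail to reject H0; the evidence is not statistically significant.

-0.5688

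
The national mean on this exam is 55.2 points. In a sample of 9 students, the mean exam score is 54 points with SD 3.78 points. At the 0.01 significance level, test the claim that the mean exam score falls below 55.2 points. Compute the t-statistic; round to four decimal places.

-0.9524

H0: μ = 55.2; H1: μ < 55.2 (one-sample t-test, left-tailed).
t = (x̄ − μ₀)/(s/√n) = (54 − 55.2)/(3.78/√9) = -0.9524
df = n − 1 = 8
p-value = P(T ≤ -0.9524) ≈ 0.184
Since p ≈ 0.184 > α = 0.01, fail to reject H0; the evidence is not statistically significant.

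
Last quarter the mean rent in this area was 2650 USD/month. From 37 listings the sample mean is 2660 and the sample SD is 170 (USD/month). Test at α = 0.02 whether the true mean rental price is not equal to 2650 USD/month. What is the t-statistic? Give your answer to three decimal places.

H0: μ = 2650; H1: μ ≠ 2650 (one-sample t-test, two-sided).
t = (x̄ − μ₀)/(s/√n) = (2660 − 2650)/(170/√37) = 0.358
df = n − 1 = 36
Two-sided p-value ≈ 0.7226
Since p ≈ 0.7226 > α = 0.02, fail to reject H0; the data do not provide sufficient evidence against H0.

0.358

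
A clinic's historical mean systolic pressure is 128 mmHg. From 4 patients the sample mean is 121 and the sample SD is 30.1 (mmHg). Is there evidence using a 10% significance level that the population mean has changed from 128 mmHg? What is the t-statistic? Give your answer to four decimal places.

-0.4651

H0: μ = 128; H1: μ ≠ 128 (one-sample t-test, two-sided).
t = (x̄ − μ₀)/(s/√n) = (121 − 128)/(30.1/√4) = -0.4651
df = n − 1 = 3
Two-sided p-value ≈ 0.674
Since p ≈ 0.674 > α = 0.1, fail to reject H0; the evidence is not statistically significant.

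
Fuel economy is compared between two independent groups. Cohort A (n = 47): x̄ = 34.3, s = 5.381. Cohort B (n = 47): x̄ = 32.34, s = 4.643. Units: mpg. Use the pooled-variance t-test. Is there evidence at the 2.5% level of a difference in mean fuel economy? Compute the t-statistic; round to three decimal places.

Let group 1 = cohort A, group 2 = cohort B. H0: μ_1 = μ_2; H1: μ_1 ≠ μ_2 (two-sample pooled-variance t-test, two-sided).
s_p² = [(47−1)·5.381² + (47−1)·4.643²]/(47+47−2) = 25.2563
t = (34.3 − 32.34)/√[25.2563·(1/47 + 1/47)] = 1.891
df = n₁ + n₂ − 2 = 92
Two-sided p-value ≈ 0.0618
Since p ≈ 0.0618 > α = 0.025, fail to reject H0; the data do not provide sufficient evidence against H0.

1.891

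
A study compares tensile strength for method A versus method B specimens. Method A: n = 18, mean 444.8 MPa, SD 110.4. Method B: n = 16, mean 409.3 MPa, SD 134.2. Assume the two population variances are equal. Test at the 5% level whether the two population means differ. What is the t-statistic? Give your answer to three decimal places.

0.846

Let group 1 = method A, group 2 = method B. H0: μ_1 = μ_2; H1: μ_1 ≠ μ_2 (two-sample pooled-variance t-test, two-sided).
s_p² = [(18−1)·110.4² + (16−1)·134.2²]/(18+16−2) = 14917
t = (444.8 − 409.3)/√[14917·(1/18 + 1/16)] = 0.846
df = n₁ + n₂ − 2 = 32
Two-sided p-value ≈ 0.404
Since p ≈ 0.404 > α = 0.05, fail to reject H0; the evidence is not statistically significant.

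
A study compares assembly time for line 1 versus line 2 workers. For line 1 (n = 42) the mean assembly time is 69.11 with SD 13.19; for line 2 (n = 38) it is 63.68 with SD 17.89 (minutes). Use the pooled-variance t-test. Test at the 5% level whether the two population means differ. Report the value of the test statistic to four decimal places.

1.5550

Let group 1 = line 1, group 2 = line 2. H0: μ_1 = μ_2; H1: μ_1 ≠ μ_2 (two-sample pooled-variance t-test, two-sided).
s_p² = [(42−1)·13.19² + (38−1)·17.89²]/(42+38−2) = 243.269
t = (69.11 − 63.68)/√[243.269·(1/42 + 1/38)] = 1.5550
df = n₁ + n₂ − 2 = 78
Two-sided p-value ≈ 0.1240
Since p ≈ 0.1240 > α = 0.05, fail to reject H0; the data do not provide sufficient evidence against H0.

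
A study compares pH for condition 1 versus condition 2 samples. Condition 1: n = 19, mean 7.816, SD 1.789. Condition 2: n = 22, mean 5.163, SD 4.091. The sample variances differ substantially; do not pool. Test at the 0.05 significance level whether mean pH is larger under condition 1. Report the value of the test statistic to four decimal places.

2.7522

Let group 1 = condition 1, group 2 = condition 2. H0: μ_1 = μ_2; H1: μ_1 > μ_2 (Welch's two-sample t-test, right-tailed).
t = (x̄_1 − x̄_2)/√(s_1²/n_1 + s_2²/n_2) = (7.816 − 5.163)/√(1.789²/19 + 4.091²/22) = 2.7522
Welch–Satterthwaite df ≈ 29.63
p-value = P(T ≥ 2.7522) ≈ 0.005
Since p ≈ 0.005 < α = 0.05, reject H0; the data support H1.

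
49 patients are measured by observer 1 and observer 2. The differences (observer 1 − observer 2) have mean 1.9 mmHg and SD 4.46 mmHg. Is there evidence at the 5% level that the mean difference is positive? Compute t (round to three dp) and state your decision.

t = 2.982; reject H0

H0: μ_d = 0; H1: μ_d > 0 (paired t-test on the differences, right-tailed).
t = d̄/(s_d/√n) = 1.9/(4.46/√49) = 2.982
df = n − 1 = 48
p-value = P(T ≥ 2.982) ≈ 0.0022
Since p ≈ 0.0022 < α = 0.05, reject H0; the evidence is statistically significant.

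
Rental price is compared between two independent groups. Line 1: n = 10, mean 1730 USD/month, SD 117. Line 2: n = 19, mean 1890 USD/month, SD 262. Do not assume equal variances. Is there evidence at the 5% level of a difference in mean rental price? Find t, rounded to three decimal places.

-2.267

Let group 1 = line 1, group 2 = line 2. H0: μ_1 = μ_2; H1: μ_1 ≠ μ_2 (Welch's two-sample t-test, two-sided).
t = (x̄_1 − x̄_2)/√(s_1²/n_1 + s_2²/n_2) = (1730 − 1890)/√(117²/10 + 262²/19) = -2.267
Welch–Satterthwaite df ≈ 26.59
Two-sided p-value ≈ 0.032
Since p ≈ 0.032 < α = 0.05, reject H0; the evidence is statistically significant.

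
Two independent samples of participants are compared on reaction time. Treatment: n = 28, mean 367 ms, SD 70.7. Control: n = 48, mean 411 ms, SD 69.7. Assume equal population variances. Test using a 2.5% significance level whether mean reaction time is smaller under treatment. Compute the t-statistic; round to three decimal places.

Let group 1 = treatment, group 2 = control. H0: μ_1 = μ_2; H1: μ_1 < μ_2 (two-sample pooled-variance t-test, left-tailed).
s_p² = [(28−1)·70.7² + (48−1)·69.7²]/(28+48−2) = 4909.32
t = (367 − 411)/√[4909.32·(1/28 + 1/48)] = -2.641
df = n₁ + n₂ − 2 = 74
p-value = P(T ≤ -2.641) ≈ 0.0050
Since p ≈ 0.0050 < α = 0.025, reject H0; the data support H1.

-2.641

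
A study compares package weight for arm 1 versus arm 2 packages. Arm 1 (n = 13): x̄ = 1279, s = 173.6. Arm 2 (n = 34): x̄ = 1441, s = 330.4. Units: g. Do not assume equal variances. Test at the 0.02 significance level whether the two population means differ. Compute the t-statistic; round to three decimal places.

Let group 1 = arm 1, group 2 = arm 2. H0: μ_1 = μ_2; H1: μ_1 ≠ μ_2 (Welch's two-sample t-test, two-sided).
t = (x̄_1 − x̄_2)/√(s_1²/n_1 + s_2²/n_2) = (1279 − 1441)/√(173.6²/13 + 330.4²/34) = -2.179
Welch–Satterthwaite df ≈ 40.21
Two-sided p-value ≈ 0.035
Since p ≈ 0.035 > α = 0.02, fail to reject H0; the data do not provide sufficient evidence against H0.

-2.179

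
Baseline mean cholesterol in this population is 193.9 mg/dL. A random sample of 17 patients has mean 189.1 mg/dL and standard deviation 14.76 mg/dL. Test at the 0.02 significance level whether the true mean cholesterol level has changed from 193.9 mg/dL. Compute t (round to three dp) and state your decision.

t = -1.341; fail to reject H0

H0: μ = 193.9; H1: μ ≠ 193.9 (one-sample t-test, two-sided).
t = (x̄ − μ₀)/(s/√n) = (189.1 − 193.9)/(14.76/√17) = -1.341
df = n − 1 = 16
Two-sided p-value ≈ 0.199
Since p ≈ 0.199 > α = 0.02, fail to reject H0; the evidence is not statistically significant.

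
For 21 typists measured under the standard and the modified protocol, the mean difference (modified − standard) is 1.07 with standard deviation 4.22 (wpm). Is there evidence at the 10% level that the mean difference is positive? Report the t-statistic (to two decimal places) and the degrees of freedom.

H0: μ_d = 0; H1: μ_d > 0 (paired t-test on the differences, right-tailed).
t = d̄/(s_d/√n) = 1.07/(4.22/√21) = 1.16
df = n − 1 = 20
p-value = P(T ≥ 1.16) ≈ 0.129
Since p ≈ 0.129 > α = 0.1, fail to reject H0; the data do not provide sufficient evidence against H0.

t = 1.16, df = 20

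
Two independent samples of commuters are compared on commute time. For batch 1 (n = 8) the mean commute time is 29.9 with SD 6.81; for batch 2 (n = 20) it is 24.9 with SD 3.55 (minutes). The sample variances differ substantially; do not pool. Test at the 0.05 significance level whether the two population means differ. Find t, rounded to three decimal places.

Let group 1 = batch 1, group 2 = batch 2. H0: μ_1 = μ_2; H1: μ_1 ≠ μ_2 (Welch's two-sample t-test, two-sided).
t = (x̄_1 − x̄_2)/√(s_1²/n_1 + s_2²/n_2) = (29.9 − 24.9)/√(6.81²/8 + 3.55²/20) = 1.972
Welch–Satterthwaite df ≈ 8.57
Two-sided p-value ≈ 0.082
Since p ≈ 0.082 > α = 0.05, fail to reject H0; the evidence is not statistically significant.

1.972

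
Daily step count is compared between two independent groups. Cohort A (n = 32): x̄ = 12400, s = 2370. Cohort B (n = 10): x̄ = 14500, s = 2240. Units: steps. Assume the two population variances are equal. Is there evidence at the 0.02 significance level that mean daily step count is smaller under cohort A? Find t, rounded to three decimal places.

-2.476

Let group 1 = cohort A, group 2 = cohort B. H0: μ_1 = μ_2; H1: μ_1 < μ_2 (two-sample pooled-variance t-test, left-tailed).
s_p² = [(32−1)·2370² + (10−1)·2240²]/(32+10−2) = 5482060
t = (12400 − 14500)/√[5482060·(1/32 + 1/10)] = -2.476
df = n₁ + n₂ − 2 = 40
p-value = P(T ≤ -2.476) ≈ 0.009
Since p ≈ 0.009 < α = 0.02, reject H0; the evidence is statistically significant.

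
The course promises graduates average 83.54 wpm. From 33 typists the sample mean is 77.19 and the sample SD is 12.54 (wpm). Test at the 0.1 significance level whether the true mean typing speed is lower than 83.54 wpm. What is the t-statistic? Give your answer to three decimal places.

-2.909

H0: μ = 83.54; H1: μ < 83.54 (one-sample t-test, left-tailed).
t = (x̄ − μ₀)/(s/√n) = (77.19 − 83.54)/(12.54/√33) = -2.909
df = n − 1 = 32
p-value = P(T ≤ -2.909) ≈ 0.0033
Since p ≈ 0.0033 < α = 0.1, reject H0; the data support H1.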